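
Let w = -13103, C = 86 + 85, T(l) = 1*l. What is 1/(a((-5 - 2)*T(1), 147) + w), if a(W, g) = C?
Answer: -1/12932 ≈ -7.7328e-5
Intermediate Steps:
T(l) = l
C = 171
a(W, g) = 171
1/(a((-5 - 2)*T(1), 147) + w) = 1/(171 - 13103) = 1/(-12932) = -1/12932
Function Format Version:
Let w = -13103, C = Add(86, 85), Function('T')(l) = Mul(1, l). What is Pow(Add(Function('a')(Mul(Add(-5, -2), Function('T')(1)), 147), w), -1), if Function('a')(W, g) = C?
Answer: Rational(-1, 12932) ≈ -7.7328e-5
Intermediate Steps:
Function('T')(l) = l
C = 171
Function('a')(W, g) = 171
Pow(Add(Function('a')(Mul(Add(-5, -2), Function('T')(1)), 147), w), -1) = Pow(Add(171, -13103), -1) = Pow(-12932, -1) = Rational(-1, 12932)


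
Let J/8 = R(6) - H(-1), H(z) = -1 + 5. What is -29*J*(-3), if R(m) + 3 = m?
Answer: -696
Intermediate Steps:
R(m) = -3 + m
H(z) = 4
J = -8 (J = 8*((-3 + 6) - 1*4) = 8*(3 - 4) = 8*(-1) = -8)
-29*J*(-3) = -29*(-8)*(-3) = 232*(-3) = -696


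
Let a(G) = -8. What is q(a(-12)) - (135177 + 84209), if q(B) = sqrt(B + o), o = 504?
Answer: -219386 + 4*sqrt(31) ≈ -2.1936e+5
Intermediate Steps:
q(B) = sqrt(504 + B) (q(B) = sqrt(B + 504) = sqrt(504 + B))
q(a(-12)) - (135177 + 84209) = sqrt(504 - 8) - (135177 + 84209) = sqrt(496) - 1*219386 = 4*sqrt(31) - 219386 = -219386 + 4*sqrt(31)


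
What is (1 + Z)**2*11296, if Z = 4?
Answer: 282400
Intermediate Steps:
(1 + Z)**2*11296 = (1 + 4)**2*11296 = 5**2*11296 = 25*11296 = 282400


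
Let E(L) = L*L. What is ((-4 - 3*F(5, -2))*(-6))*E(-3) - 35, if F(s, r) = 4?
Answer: 829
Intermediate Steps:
E(L) = L**2
((-4 - 3*F(5, -2))*(-6))*E(-3) - 35 = ((-4 - 3*4)*(-6))*(-3)**2 - 35 = ((-4 - 12)*(-6))*9 - 35 = -16*(-6)*9 - 35 = 96*9 - 35 = 864 - 35 = 829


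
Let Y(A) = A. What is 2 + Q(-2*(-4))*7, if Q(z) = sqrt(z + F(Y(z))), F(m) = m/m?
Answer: 23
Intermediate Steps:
F(m) = 1
Q(z) = sqrt(1 + z) (Q(z) = sqrt(z + 1) = sqrt(1 + z))
2 + Q(-2*(-4))*7 = 2 + sqrt(1 - 2*(-4))*7 = 2 + sqrt(1 + 8)*7 = 2 + sqrt(9)*7 = 2 + 3*7 = 2 + 21 = 23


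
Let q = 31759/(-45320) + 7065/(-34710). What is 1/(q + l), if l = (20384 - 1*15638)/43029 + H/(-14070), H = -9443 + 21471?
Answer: -50389269370440/83086198188979 ≈ -0.60647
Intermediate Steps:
H = 12028
q = -47418023/52435240 (q = 31759*(-1/45320) + 7065*(-1/34710) = -31759/45320 - 471/2314 = -47418023/52435240 ≈ -0.90432)
l = -3577592/4804905 (l = (20384 - 1*15638)/43029 + 12028/(-14070) = (20384 - 15638)*(1/43029) + 12028*(-1/14070) = 4746*(1/43029) - 6014/7035 = 226/2049 - 6014/7035 = -3577592/4804905 ≈ -0.74457)
1/(q + l) = 1/(-47418023/52435240 - 3577592/4804905) = 1/(-83086198188979/50389269370440) = -50389269370440/83086198188979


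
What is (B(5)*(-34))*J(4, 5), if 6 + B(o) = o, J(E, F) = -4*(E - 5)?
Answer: 136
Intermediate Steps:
J(E, F) = 20 - 4*E (J(E, F) = -4*(-5 + E) = 20 - 4*E)
B(o) = -6 + o
(B(5)*(-34))*J(4, 5) = ((-6 + 5)*(-34))*(20 - 4*4) = (-1*(-34))*(20 - 16) = 34*4 = 136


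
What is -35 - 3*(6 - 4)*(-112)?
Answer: 637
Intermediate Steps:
-35 - 3*(6 - 4)*(-112) = -35 - 3*2*(-112) = -35 - 6*(-112) = -35 + 672 = 637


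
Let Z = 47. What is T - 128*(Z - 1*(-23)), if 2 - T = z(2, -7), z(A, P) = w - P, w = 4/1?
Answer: -8969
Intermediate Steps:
w = 4 (w = 4*1 = 4)
z(A, P) = 4 - P
T = -9 (T = 2 - (4 - 1*(-7)) = 2 - (4 + 7) = 2 - 1*11 = 2 - 11 = -9)
T - 128*(Z - 1*(-23)) = -9 - 128*(47 - 1*(-23)) = -9 - 128*(47 + 23) = -9 - 128*70 = -9 - 8960 = -8969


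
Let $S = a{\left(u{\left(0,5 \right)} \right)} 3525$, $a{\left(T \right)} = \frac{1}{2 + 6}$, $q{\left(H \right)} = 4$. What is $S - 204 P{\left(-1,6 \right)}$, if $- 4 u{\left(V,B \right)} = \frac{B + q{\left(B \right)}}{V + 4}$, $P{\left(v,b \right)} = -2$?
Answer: $\frac{6789}{8} \approx 848.63$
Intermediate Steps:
$u{\left(V,B \right)} = - \frac{4 + B}{4 \left(4 + V\right)}$ ($u{\left(V,B \right)} = - \frac{\left(B + 4\right) \frac{1}{V + 4}}{4} = - \frac{\left(4 + B\right) \frac{1}{4 + V}}{4} = - \frac{\frac{1}{4 + V} \left(4 + B\right)}{4} = - \frac{4 + B}{4 \left(4 + V\right)}$)
$a{\left(T \right)} = \frac{1}{8}$
$S = \frac{3525}{8}$ ($S = \frac{1}{8} \cdot 3525 = \frac{3525}{8} \approx 440.63$)
$S - 204 P{\left(-1,6 \right)} = \frac{3525}{8} - -408 = \frac{3525}{8} + 408 = \frac{6789}{8}$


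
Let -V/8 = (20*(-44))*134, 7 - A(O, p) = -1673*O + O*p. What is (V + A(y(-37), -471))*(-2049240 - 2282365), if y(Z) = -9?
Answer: -4002710563955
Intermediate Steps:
A(O, p) = 7 + 1673*O - O*p (A(O, p) = 7 - (-1673*O + O*p) = 7 + (1673*O - O*p) = 7 + 1673*O - O*p)
V = 943360 (V = -8*20*(-44)*134 = -(-7040)*134 = -8*(-117920) = 943360)
(V + A(y(-37), -471))*(-2049240 - 2282365) = (943360 + (7 + 1673*(-9) - 1*(-9)*(-471)))*(-2049240 - 2282365) = (943360 + (7 - 15057 - 4239))*(-4331605) = (943360 - 19289)*(-4331605) = 924071*(-4331605) = -4002710563955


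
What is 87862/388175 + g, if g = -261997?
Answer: -101700597613/388175 ≈ -2.6200e+5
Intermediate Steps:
87862/388175 + g = 87862/388175 - 261997 = -101700597613/388175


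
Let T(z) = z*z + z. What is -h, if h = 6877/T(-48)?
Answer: -6877/2256 ≈ -3.0483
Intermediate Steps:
T(z) = z + z² (T(z) = z² + z = z + z²)
h = 6877/2256 (h = 6877/((-48*(1 - 48))) = 6877/((-48*(-47))) = 6877/2256 ≈ 3.0483)
-h = -1*6877/2256 = -6877/2256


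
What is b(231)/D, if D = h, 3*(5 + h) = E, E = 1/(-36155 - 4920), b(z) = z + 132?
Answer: -44730675/616126 ≈ -72.600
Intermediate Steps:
b(z) = 132 + z
E = -1/41075 (E = 1/(-41075) = -1/41075 ≈ -2.4346e-5)
h = -616126/123225 (h = -5 + (1/3)*(-1/41075) = -5 - 1/123225 = -616126/123225 ≈ -5.0000)
D = -616126/123225 ≈ -5.0000
b(231)/D = (132 + 231)/(-616126/123225) = 363*(-123225/616126) = -44730675/616126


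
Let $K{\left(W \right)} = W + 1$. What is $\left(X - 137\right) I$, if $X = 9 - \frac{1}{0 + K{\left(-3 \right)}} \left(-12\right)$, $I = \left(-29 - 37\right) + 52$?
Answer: $1876$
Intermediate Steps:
$K{\left(W \right)} = 1 + W$
$I = -14$ ($I = -66 + 52 = -14$)
$X = 3$ ($X = 9 - \frac{1}{0 + \left(1 - 3\right)} \left(-12\right) = 9 - \frac{1}{0 - 2} \left(-12\right) = 9 - \frac{1}{-2} \left(-12\right) = 9 - \left(- \frac{1}{2}\right) \left(-12\right) = 9 - 6 = 3$)
$\left(X - 137\right) I = \left(3 - 137\right) \left(-14\right) = \left(-134\right) \left(-14\right) = 1876$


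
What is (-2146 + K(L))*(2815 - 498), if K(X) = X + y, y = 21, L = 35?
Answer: -4842530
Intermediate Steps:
K(X) = 21 + X (K(X) = X + 21 = 21 + X)
(-2146 + K(L))*(2815 - 498) = (-2146 + (21 + 35))*(2815 - 498) = (-2146 + 56)*2317 = -2090*2317 = -4842530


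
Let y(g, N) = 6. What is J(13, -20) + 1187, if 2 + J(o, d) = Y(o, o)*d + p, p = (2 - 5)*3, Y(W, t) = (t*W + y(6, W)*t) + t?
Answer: -4024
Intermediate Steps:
Y(W, t) = 7*t + W*t (Y(W, t) = (t*W + 6*t) + t = (W*t + 6*t) + t = (6*t + W*t) + t = 7*t + W*t)
p = -9 (p = -3*3 = -9)
J(o, d) = -11 + d*o*(7 + o) (J(o, d) = -2 + ((o*(7 + o))*d - 9) = -2 + (d*o*(7 + o) - 9) = -2 + (-9 + d*o*(7 + o)) = -11 + d*o*(7 + o))
J(13, -20) + 1187 = (-11 - 20*13*(7 + 13)) + 1187 = (-11 - 20*13*20) + 1187 = (-11 - 5200) + 1187 = -5211 + 1187 = -4024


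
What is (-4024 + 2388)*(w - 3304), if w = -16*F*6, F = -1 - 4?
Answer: 4620064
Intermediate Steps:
F = -5
w = 480 (w = -16*(-5)*6 = 80*6 = 480)
(-4024 + 2388)*(w - 3304) = (-4024 + 2388)*(480 - 3304) = -1636*(-2824) = 4620064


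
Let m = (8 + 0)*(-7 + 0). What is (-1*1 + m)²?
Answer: 3249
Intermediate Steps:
m = -56 (m = 8*(-7) = -56)
(-1*1 + m)² = (-1*1 - 56)² = (-1 - 56)² = (-57)² = 3249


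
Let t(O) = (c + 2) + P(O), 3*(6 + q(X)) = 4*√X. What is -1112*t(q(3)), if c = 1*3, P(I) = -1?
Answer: -4448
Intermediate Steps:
c = 3
q(X) = -6 + 4*√X/3 (q(X) = -6 + (4*√X)/3 = -6 + 4*√X/3)
t(O) = 4 (t(O) = (3 + 2) - 1 = 5 - 1 = 4)
-1112*t(q(3)) = -1112*4 = -4448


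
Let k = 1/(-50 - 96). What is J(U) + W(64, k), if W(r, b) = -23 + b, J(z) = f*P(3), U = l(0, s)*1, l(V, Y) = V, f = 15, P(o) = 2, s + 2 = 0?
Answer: 1021/146 ≈ 6.9931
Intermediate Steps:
s = -2 (s = -2 + 0 = -2)
U = 0 (U = 0*1 = 0)
J(z) = 30 (J(z) = 15*2 = 30)
k = -1/146 (k = 1/(-146) = -1/146 ≈ -0.0068493)
J(U) + W(64, k) = 30 + (-23 - 1/146) = 30 - 3359/146 = 1021/146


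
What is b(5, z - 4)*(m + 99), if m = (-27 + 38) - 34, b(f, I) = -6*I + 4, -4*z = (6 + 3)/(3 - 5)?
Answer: 1615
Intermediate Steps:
z = 9/8 (z = -(6 + 3)/(4*(3 - 5)) = -9/(4*(-2)) = -9*(-1)/(4*2) = -¼*(-9/2) = 9/8 ≈ 1.1250)
b(f, I) = 4 - 6*I
m = -23 (m = 11 - 34 = -23)
b(5, z - 4)*(m + 99) = (4 - 6*(9/8 - 4))*(-23 + 99) = (4 - 6*(-23/8))*76 = (4 + 69/4)*76 = (85/4)*76 = 1615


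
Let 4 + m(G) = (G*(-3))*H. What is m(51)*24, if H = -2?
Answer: 7248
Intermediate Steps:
m(G) = -4 + 6*G (m(G) = -4 + (G*(-3))*(-2) = -4 - 3*G*(-2) = -4 + 6*G)
m(51)*24 = (-4 + 6*51)*24 = (-4 + 306)*24 = 302*24 = 7248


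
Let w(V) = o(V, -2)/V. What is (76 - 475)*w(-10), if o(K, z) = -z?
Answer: 399/5 ≈ 79.800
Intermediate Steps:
w(V) = 2/V (w(V) = (-1*(-2))/V = 2/V)
(76 - 475)*w(-10) = (76 - 475)*(2/(-10)) = -798*(-1)/10 = -399*(-⅕) = 399/5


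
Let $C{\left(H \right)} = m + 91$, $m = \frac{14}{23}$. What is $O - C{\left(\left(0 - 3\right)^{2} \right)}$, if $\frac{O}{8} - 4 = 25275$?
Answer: $\frac{4649229}{23} \approx 2.0214 \cdot 10^{5}$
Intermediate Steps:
$O = 202232$ ($O = 32 + 8 \cdot 25275 = 32 + 202200 = 202232$)
$m = \frac{14}{23}$ ($m = 14 \cdot \frac{1}{23} = \frac{14}{23} \approx 0.6087$)
$C{\left(H \right)} = \frac{2107}{23}$ ($C{\left(H \right)} = \frac{14}{23} + 91 = \frac{2107}{23}$)
$O - C{\left(\left(0 - 3\right)^{2} \right)} = 202232 - \frac{2107}{23} = \frac{4649229}{23}$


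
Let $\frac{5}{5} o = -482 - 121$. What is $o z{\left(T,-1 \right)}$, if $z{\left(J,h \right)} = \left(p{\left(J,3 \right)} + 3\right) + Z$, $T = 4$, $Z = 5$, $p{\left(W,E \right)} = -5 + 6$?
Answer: $-5427$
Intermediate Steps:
$p{\left(W,E \right)} = 1$
$o = -603$ ($o = -482 - 121 = -603$)
$z{\left(J,h \right)} = 9$ ($z{\left(J,h \right)} = \left(1 + 3\right) + 5 = 4 + 5 = 9$)
$o z{\left(T,-1 \right)} = \left(-603\right) 9 = -5427$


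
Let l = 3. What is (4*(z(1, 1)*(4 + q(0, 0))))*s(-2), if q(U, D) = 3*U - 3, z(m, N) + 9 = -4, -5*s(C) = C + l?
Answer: 52/5 ≈ 10.400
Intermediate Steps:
s(C) = -⅗ - C/5 (s(C) = -(C + 3)/5 = -(3 + C)/5 = -⅗ - C/5)
z(m, N) = -13 (z(m, N) = -9 - 4 = -13)
q(U, D) = -3 + 3*U
(4*(z(1, 1)*(4 + q(0, 0))))*s(-2) = (4*(-13*(4 + (-3 + 3*0))))*(-⅗ - ⅕*(-2)) = (4*(-13*(4 + (-3 + 0))))*(-⅗ + ⅖) = (4*(-13*(4 - 3)))*(-⅕) = (4*(-13*1))*(-⅕) = (4*(-13))*(-⅕) = -52*(-⅕) = 52/5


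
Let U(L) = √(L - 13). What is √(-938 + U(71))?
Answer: √(-938 + √58) ≈ 30.502*I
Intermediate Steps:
U(L) = √(-13 + L)
√(-938 + U(71)) = √(-938 + √(-13 + 71)) = √(-938 + √58)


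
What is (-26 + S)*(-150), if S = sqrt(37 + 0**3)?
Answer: 3900 - 150*sqrt(37) ≈ 2987.6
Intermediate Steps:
S = sqrt(37) (S = sqrt(37 + 0) = sqrt(37) ≈ 6.0828)
(-26 + S)*(-150) = (-26 + sqrt(37))*(-150) = 3900 - 150*sqrt(37)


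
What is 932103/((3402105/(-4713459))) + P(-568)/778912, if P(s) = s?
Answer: -142587282700751761/110414183740 ≈ -1.2914e+6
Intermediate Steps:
932103/((3402105/(-4713459))) + P(-568)/778912 = 932103/((3402105/(-4713459))) - 568/778912 = 932103/((3402105*(-1/4713459))) - 568*1/778912 = 932103/(-1134035/1571153) - 71/97364 = 932103*(-1571153/1134035) - 71/97364 = -1464476424759/1134035 - 71/97364 = -142587282700751761/110414183740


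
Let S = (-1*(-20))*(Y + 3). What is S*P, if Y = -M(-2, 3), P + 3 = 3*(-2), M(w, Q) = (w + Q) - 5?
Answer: -1260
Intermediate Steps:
M(w, Q) = -5 + Q + w (M(w, Q) = (Q + w) - 5 = -5 + Q + w)
P = -9 (P = -3 + 3*(-2) = -3 - 6 = -9)
Y = 4 (Y = -(-5 + 3 - 2) = -1*(-4) = 4)
S = 140 (S = (-1*(-20))*(4 + 3) = 20*7 = 140)
S*P = 140*(-9) = -1260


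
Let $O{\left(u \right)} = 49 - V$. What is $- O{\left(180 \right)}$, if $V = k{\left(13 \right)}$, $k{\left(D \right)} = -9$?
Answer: $-58$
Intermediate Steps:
$V = -9$
$O{\left(u \right)} = 58$ ($O{\left(u \right)} = 49 - -9 = 49 + 9 = 58$)
$- O{\left(180 \right)} = \left(-1\right) 58 = -58$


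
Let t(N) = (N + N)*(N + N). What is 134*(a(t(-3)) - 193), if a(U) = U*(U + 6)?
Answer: 176746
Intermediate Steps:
t(N) = 4*N**2 (t(N) = (2*N)*(2*N) = 4*N**2)
a(U) = U*(6 + U)
134*(a(t(-3)) - 193) = 134*((4*(-3)**2)*(6 + 4*(-3)**2) - 193) = 134*((4*9)*(6 + 4*9) - 193) = 134*(36*(6 + 36) - 193) = 134*(36*42 - 193) = 134*(1512 - 193) = 134*1319 = 176746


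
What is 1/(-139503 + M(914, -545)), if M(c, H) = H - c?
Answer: -1/140962 ≈ -7.0941e-6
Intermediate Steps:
1/(-139503 + M(914, -545)) = 1/(-139503 + (-545 - 1*914)) = 1/(-139503 + (-545 - 914)) = 1/(-139503 - 1459) = 1/(-140962) = -1/140962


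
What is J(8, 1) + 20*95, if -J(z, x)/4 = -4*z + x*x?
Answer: 2024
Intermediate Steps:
J(z, x) = -4*x² + 16*z (J(z, x) = -4*(-4*z + x*x) = -4*(-4*z + x²) = -4*(x² - 4*z) = -4*x² + 16*z)
J(8, 1) + 20*95 = (-4*1² + 16*8) + 20*95 = (-4*1 + 128) + 1900 = (-4 + 128) + 1900 = 124 + 1900 = 2024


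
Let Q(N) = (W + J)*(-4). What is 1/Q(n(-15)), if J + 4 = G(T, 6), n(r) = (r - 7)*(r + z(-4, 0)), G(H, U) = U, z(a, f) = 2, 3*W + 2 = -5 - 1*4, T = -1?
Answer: 3/20 ≈ 0.15000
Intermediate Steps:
W = -11/3 (W = -⅔ + (-5 - 1*4)/3 = -⅔ + (-5 - 4)/3 = -⅔ + (⅓)*(-9) = -⅔ - 3 = -11/3 ≈ -3.6667)
n(r) = (-7 + r)*(2 + r) (n(r) = (r - 7)*(r + 2) = (-7 + r)*(2 + r))
J = 2 (J = -4 + 6 = 2)
Q(N) = 20/3 (Q(N) = (-11/3 + 2)*(-4) = -5/3*(-4) = 20/3)
1/Q(n(-15)) = 1/(20/3) = 3/20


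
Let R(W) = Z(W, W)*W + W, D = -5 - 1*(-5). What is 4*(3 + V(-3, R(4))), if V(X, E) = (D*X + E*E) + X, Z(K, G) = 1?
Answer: 256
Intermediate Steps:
D = 0 (D = -5 + 5 = 0)
R(W) = 2*W (R(W) = 1*W + W = W + W = 2*W)
V(X, E) = X + E² (V(X, E) = (0*X + E*E) + X = (0 + E²) + X = E² + X = X + E²)
4*(3 + V(-3, R(4))) = 4*(3 + (-3 + (2*4)²)) = 4*(3 + (-3 + 8²)) = 4*(3 + (-3 + 64)) = 4*(3 + 61) = 4*64 = 256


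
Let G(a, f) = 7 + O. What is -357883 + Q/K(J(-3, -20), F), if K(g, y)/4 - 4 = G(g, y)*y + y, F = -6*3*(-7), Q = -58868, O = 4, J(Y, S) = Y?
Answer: -542565345/1516 ≈ -3.5789e+5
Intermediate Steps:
F = 126 (F = -18*(-7) = 126)
G(a, f) = 11 (G(a, f) = 7 + 4 = 11)
K(g, y) = 16 + 48*y (K(g, y) = 16 + 4*(11*y + y) = 16 + 4*(12*y) = 16 + 48*y)
-357883 + Q/K(J(-3, -20), F) = -357883 - 58868/(16 + 48*126) = -357883 - 58868/(16 + 6048) = -357883 - 58868/6064 = -357883 - 58868*1/6064 = -357883 - 14717/1516 = -542565345/1516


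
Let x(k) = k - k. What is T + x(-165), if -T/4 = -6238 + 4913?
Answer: 5300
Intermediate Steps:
T = 5300 (T = -4*(-6238 + 4913) = -4*(-1325) = 5300)
x(k) = 0
T + x(-165) = 5300 + 0 = 5300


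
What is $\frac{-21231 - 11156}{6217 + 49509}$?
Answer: $- \frac{32387}{55726} \approx -0.58118$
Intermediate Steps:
$\frac{-21231 - 11156}{6217 + 49509} = \frac{-21231 - 11156}{55726} = \left(-21231 - 11156\right) \frac{1}{55726} = \left(-32387\right) \frac{1}{55726} = - \frac{32387}{55726}$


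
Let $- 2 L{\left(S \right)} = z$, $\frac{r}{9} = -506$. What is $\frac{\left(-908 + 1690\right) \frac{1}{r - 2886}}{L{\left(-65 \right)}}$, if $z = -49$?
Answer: $- \frac{391}{91140} \approx -0.0042901$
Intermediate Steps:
$r = -4554$ ($r = 9 \left(-506\right) = -4554$)
$L{\left(S \right)} = \frac{49}{2}$ ($L{\left(S \right)} = \left(- \frac{1}{2}\right) \left(-49\right) = \frac{49}{2}$)
$\frac{\left(-908 + 1690\right) \frac{1}{r - 2886}}{L{\left(-65 \right)}} = \frac{\left(-908 + 1690\right) \frac{1}{-4554 - 2886}}{\frac{49}{2}} = \frac{782}{-7440} \cdot \frac{2}{49} = 782 \left(- \frac{1}{7440}\right) \frac{2}{49} = \left(- \frac{391}{3720}\right) \frac{2}{49} = - \frac{391}{91140}$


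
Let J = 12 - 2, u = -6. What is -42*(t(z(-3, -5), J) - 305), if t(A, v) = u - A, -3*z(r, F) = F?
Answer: 13132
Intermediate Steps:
z(r, F) = -F/3
J = 10
t(A, v) = -6 - A
-42*(t(z(-3, -5), J) - 305) = -42*((-6 - (-1)*(-5)/3) - 305) = -42*((-6 - 1*5/3) - 305) = -42*((-6 - 5/3) - 305) = -42*(-23/3 - 305) = -42*(-938/3) = 13132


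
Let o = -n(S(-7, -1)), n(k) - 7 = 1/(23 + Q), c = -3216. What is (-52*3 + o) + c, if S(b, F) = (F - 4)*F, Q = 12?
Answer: -118266/35 ≈ -3379.0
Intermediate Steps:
S(b, F) = F*(-4 + F) (S(b, F) = (-4 + F)*F = F*(-4 + F))
n(k) = 246/35 (n(k) = 7 + 1/(23 + 12) = 7 + 1/35 = 246/35)
o = -246/35 (o = -1*246/35 = -246/35 ≈ -7.0286)
(-52*3 + o) + c = (-52*3 - 246/35) - 3216 = (-156 - 246/35) - 3216 = -5706/35 - 3216 = -118266/35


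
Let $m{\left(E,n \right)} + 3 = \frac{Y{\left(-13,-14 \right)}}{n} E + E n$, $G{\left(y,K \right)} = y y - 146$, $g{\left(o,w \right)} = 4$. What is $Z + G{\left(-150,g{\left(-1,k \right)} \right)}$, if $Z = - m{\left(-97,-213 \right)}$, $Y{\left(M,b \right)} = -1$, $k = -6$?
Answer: $\frac{361345}{213} \approx 1696.5$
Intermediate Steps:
$G{\left(y,K \right)} = -146 + y^{2}$ ($G{\left(y,K \right)} = y^{2} - 146 = -146 + y^{2}$)
$m{\left(E,n \right)} = -3 + E n - \frac{E}{n}$ ($m{\left(E,n \right)} = -3 + \left(- \frac{1}{n} E + E n\right) = -3 + \left(- \frac{E}{n} + E n\right) = -3 + \left(E n - \frac{E}{n}\right) = -3 + E n - \frac{E}{n}$)
$Z = - \frac{4400057}{213}$ ($Z = - (-3 - -20661 - - \frac{97}{-213}) = - (-3 + 20661 - \left(-97\right) \left(- \frac{1}{213}\right)) = - (-3 + 20661 - \frac{97}{213}) = \left(-1\right) \frac{4400057}{213} = - \frac{4400057}{213} \approx -20658.0$)
$Z + G{\left(-150,g{\left(-1,k \right)} \right)} = - \frac{4400057}{213} - \left(146 - \left(-150\right)^{2}\right) = - \frac{4400057}{213} + \left(-146 + 22500\right) = - \frac{4400057}{213} + 22354 = \frac{361345}{213}$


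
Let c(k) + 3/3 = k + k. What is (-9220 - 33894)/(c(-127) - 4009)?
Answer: 21557/2132 ≈ 10.111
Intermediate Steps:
c(k) = -1 + 2*k (c(k) = -1 + (k + k) = -1 + 2*k)
(-9220 - 33894)/(c(-127) - 4009) = (-9220 - 33894)/((-1 + 2*(-127)) - 4009) = -43114/((-1 - 254) - 4009) = -43114/(-255 - 4009) = -43114/(-4264) = -43114*(-1/4264) = 21557/2132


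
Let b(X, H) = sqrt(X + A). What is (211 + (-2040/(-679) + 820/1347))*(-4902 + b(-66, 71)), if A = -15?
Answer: -320734596902/304871 + 588864009*I/304871 ≈ -1.052e+6 + 1931.5*I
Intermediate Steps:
b(X, H) = sqrt(-15 + X) (b(X, H) = sqrt(X - 15) = sqrt(-15 + X))
(211 + (-2040/(-679) + 820/1347))*(-4902 + b(-66, 71)) = (211 + (-2040/(-679) + 820/1347))*(-4902 + sqrt(-15 - 66)) = (211 + (-2040*(-1/679) + 820*(1/1347)))*(-4902 + sqrt(-81)) = (211 + (2040/679 + 820/1347))*(-4902 + 9*I) = (211 + 3304660/914613)*(-4902 + 9*I) = 196288003*(-4902 + 9*I)/914613 = -320734596902/304871 + 588864009*I/304871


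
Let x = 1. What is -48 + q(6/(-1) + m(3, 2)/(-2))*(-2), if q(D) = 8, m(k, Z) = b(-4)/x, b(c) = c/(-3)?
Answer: -64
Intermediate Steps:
b(c) = -c/3 (b(c) = c*(-1/3) = -c/3)
m(k, Z) = 4/3 (m(k, Z) = -1/3*(-4)/1 = (4/3)*1 = 4/3)
-48 + q(6/(-1) + m(3, 2)/(-2))*(-2) = -48 + 8*(-2) = -48 - 16 = -64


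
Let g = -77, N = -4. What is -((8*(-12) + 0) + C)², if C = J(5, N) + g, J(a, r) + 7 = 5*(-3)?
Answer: -38025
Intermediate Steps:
J(a, r) = -22 (J(a, r) = -7 + 5*(-3) = -7 - 15 = -22)
C = -99 (C = -22 - 77 = -99)
-((8*(-12) + 0) + C)² = -((8*(-12) + 0) - 99)² = -((-96 + 0) - 99)² = -(-96 - 99)² = -1*(-195)² = -1*38025 = -38025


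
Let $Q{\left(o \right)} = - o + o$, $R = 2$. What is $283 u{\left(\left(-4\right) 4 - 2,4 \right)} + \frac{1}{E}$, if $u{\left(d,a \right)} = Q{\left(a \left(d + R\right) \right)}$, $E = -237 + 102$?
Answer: $- \frac{1}{135} \approx -0.0074074$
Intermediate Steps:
$E = -135$
$Q{\left(o \right)} = 0$
$u{\left(d,a \right)} = 0$
$283 u{\left(\left(-4\right) 4 - 2,4 \right)} + \frac{1}{E} = 283 \cdot 0 + \frac{1}{-135} = 0 - \frac{1}{135} = - \frac{1}{135}$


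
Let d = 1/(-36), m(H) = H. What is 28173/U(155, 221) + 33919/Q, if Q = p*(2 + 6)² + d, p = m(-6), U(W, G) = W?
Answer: 40044741/428575 ≈ 93.437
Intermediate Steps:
p = -6
d = -1/36 ≈ -0.027778
Q = -13825/36 (Q = -6*(2 + 6)² - 1/36 = -6*8² - 1/36 = -6*64 - 1/36 = -384 - 1/36 = -13825/36 ≈ -384.03)
28173/U(155, 221) + 33919/Q = 28173/155 + 33919/(-13825/36) = 28173*(1/155) + 33919*(-36/13825) = 28173/155 - 1221084/13825 = 40044741/428575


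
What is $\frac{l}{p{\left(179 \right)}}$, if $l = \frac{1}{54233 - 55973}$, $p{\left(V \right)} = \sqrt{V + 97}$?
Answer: $- \frac{\sqrt{69}}{240120} \approx -3.4594 \cdot 10^{-5}$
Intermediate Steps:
$p{\left(V \right)} = \sqrt{97 + V}$
$l = - \frac{1}{1740}$ ($l = \frac{1}{-1740} = - \frac{1}{1740} \approx -0.00057471$)
$\frac{l}{p{\left(179 \right)}} = - \frac{1}{1740 \sqrt{97 + 179}} = - \frac{1}{1740 \sqrt{276}} = - \frac{1}{1740 \cdot 2 \sqrt{69}} = - \frac{\frac{1}{138} \sqrt{69}}{1740} = - \frac{\sqrt{69}}{240120}$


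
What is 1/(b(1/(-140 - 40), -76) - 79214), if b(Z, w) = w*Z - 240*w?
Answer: -45/2743811 ≈ -1.6401e-5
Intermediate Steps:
b(Z, w) = -240*w + Z*w (b(Z, w) = Z*w - 240*w = -240*w + Z*w)
1/(b(1/(-140 - 40), -76) - 79214) = 1/(-76*(-240 + 1/(-140 - 40)) - 79214) = 1/(-76*(-240 + 1/(-180)) - 79214) = 1/(-76*(-240 - 1/180) - 79214) = 1/(-76*(-43201/180) - 79214) = 1/(820819/45 - 79214) = 1/(-2743811/45) = -45/2743811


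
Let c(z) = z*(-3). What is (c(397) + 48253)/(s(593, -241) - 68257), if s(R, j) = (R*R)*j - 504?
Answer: -23531/42408085 ≈ -0.00055487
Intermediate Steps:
s(R, j) = -504 + j*R² (s(R, j) = R²*j - 504 = j*R² - 504 = -504 + j*R²)
c(z) = -3*z
(c(397) + 48253)/(s(593, -241) - 68257) = (-3*397 + 48253)/((-504 - 241*593²) - 68257) = (-1191 + 48253)/((-504 - 241*351649) - 68257) = 47062/((-504 - 84747409) - 68257) = 47062/(-84747913 - 68257) = 47062/(-84816170) = 47062*(-1/84816170) = -23531/42408085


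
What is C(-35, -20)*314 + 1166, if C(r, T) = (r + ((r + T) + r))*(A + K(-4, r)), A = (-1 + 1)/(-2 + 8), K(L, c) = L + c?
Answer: 1531916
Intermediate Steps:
A = 0 (A = 0/6 = 0*(⅙) = 0)
C(r, T) = (-4 + r)*(T + 3*r) (C(r, T) = (r + ((r + T) + r))*(0 + (-4 + r)) = (r + ((T + r) + r))*(-4 + r) = (r + (T + 2*r))*(-4 + r) = (T + 3*r)*(-4 + r) = (-4 + r)*(T + 3*r))
C(-35, -20)*314 + 1166 = ((-4 - 35)*(-20 + 3*(-35)))*314 + 1166 = -39*(-20 - 105)*314 + 1166 = -39*(-125)*314 + 1166 = 4875*314 + 1166 = 1530750 + 1166 = 1531916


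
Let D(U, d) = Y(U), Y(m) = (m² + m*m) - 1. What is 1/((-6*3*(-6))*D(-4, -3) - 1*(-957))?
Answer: 1/4305 ≈ 0.00023229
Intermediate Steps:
Y(m) = -1 + 2*m² (Y(m) = (m² + m²) - 1 = 2*m² - 1 = -1 + 2*m²)
D(U, d) = -1 + 2*U²
1/((-6*3*(-6))*D(-4, -3) - 1*(-957)) = 1/((-6*3*(-6))*(-1 + 2*(-4)²) - 1*(-957)) = 1/((-18*(-6))*(-1 + 2*16) + 957) = 1/(108*(-1 + 32) + 957) = 1/(108*31 + 957) = 1/(3348 + 957) = 1/4305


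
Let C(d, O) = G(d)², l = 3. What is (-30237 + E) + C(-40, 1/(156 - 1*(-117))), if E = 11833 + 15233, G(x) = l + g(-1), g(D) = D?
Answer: -3167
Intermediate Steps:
G(x) = 2 (G(x) = 3 - 1 = 2)
E = 27066
C(d, O) = 4 (C(d, O) = 2² = 4)
(-30237 + E) + C(-40, 1/(156 - 1*(-117))) = (-30237 + 27066) + 4 = -3171 + 4 = -3167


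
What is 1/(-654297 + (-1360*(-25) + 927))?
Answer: -1/619370 ≈ -1.6145e-6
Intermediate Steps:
1/(-654297 + (-1360*(-25) + 927)) = 1/(-654297 + (34000 + 927)) = 1/(-654297 + 34927) = 1/(-619370) = -1/619370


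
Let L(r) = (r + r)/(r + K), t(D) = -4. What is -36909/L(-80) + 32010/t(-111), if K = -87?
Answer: -7444203/160 ≈ -46526.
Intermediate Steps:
L(r) = 2*r/(-87 + r) (L(r) = (r + r)/(r - 87) = (2*r)/(-87 + r) = 2*r/(-87 + r))
-36909/L(-80) + 32010/t(-111) = -36909/(2*(-80)/(-87 - 80)) + 32010/(-4) = -36909/(2*(-80)/(-167)) + 32010*(-1/4) = -36909/(2*(-80)*(-1/167)) - 16005/2 = -36909/160/167 - 16005/2 = -36909*167/160 - 16005/2 = -6163803/160 - 16005/2 = -7444203/160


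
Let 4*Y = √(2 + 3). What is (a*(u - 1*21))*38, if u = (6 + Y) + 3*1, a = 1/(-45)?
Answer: 152/15 - 19*√5/90 ≈ 9.6613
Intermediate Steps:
a = -1/45 ≈ -0.022222
Y = √5/4 (Y = √(2 + 3)/4 = √5/4 ≈ 0.55902)
u = 9 + √5/4 (u = (6 + √5/4) + 3*1 = (6 + √5/4) + 3 = 9 + √5/4 ≈ 9.5590)
(a*(u - 1*21))*38 = -((9 + √5/4) - 1*21)/45*38 = -((9 + √5/4) - 21)/45*38 = -(-12 + √5/4)/45*38 = (4/15 - √5/180)*38 = 152/15 - 19*√5/90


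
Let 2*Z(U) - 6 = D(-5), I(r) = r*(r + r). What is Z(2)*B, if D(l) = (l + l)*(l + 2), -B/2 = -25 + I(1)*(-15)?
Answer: 1980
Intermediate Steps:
I(r) = 2*r**2 (I(r) = r*(2*r) = 2*r**2)
B = 110 (B = -2*(-25 + (2*1**2)*(-15)) = -2*(-25 + (2*1)*(-15)) = -2*(-25 + 2*(-15)) = -2*(-25 - 30) = -2*(-55) = 110)
D(l) = 2*l*(2 + l) (D(l) = (2*l)*(2 + l) = 2*l*(2 + l))
Z(U) = 18 (Z(U) = 3 + (2*(-5)*(2 - 5))/2 = 3 + (2*(-5)*(-3))/2 = 3 + (1/2)*30 = 3 + 15 = 18)
Z(2)*B = 18*110 = 1980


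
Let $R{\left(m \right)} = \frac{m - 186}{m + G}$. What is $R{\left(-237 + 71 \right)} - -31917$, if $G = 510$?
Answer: $\frac{1372387}{43} \approx 31916.0$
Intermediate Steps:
$R{\left(m \right)} = \frac{-186 + m}{510 + m}$ ($R{\left(m \right)} = \frac{m - 186}{m + 510} = \frac{-186 + m}{510 + m}$)
$R{\left(-237 + 71 \right)} - -31917 = \frac{-186 + \left(-237 + 71\right)}{510 + \left(-237 + 71\right)} - -31917 = \frac{-186 - 166}{510 - 166} + 31917 = \frac{1}{344} \left(-352\right) + 31917 = - \frac{44}{43} + 31917 = \frac{1372387}{43}$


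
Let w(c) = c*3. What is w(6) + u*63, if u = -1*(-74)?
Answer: 4680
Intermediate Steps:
u = 74
w(c) = 3*c
w(6) + u*63 = 3*6 + 74*63 = 18 + 4662 = 4680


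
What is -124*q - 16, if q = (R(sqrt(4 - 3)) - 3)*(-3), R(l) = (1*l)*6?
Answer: 1100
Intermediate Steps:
R(l) = 6*l (R(l) = l*6 = 6*l)
q = -9 (q = (6*sqrt(4 - 3) - 3)*(-3) = (6*sqrt(1) - 3)*(-3) = (6*1 - 3)*(-3) = (6 - 3)*(-3) = 3*(-3) = -9)
-124*q - 16 = -124*(-9) - 16 = 1116 - 16 = 1100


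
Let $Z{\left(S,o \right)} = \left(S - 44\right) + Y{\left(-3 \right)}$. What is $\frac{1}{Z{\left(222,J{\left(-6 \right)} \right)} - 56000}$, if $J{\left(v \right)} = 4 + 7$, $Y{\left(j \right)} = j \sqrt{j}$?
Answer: $\frac{i}{- 55822 i + 3 \sqrt{3}} \approx -1.7914 \cdot 10^{-5} + 1.6675 \cdot 10^{-9} i$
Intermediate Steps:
$Y{\left(j \right)} = j^{\frac{3}{2}}$
$J{\left(v \right)} = 11$
$Z{\left(S,o \right)} = -44 + S - 3 i \sqrt{3}$ ($Z{\left(S,o \right)} = \left(S - 44\right) + \left(-3\right)^{\frac{3}{2}} = \left(-44 + S\right) - 3 i \sqrt{3} = -44 + S - 3 i \sqrt{3}$)
$\frac{1}{Z{\left(222,J{\left(-6 \right)} \right)} - 56000} = \frac{1}{\left(-44 + 222 - 3 i \sqrt{3}\right) - 56000} = \frac{1}{\left(178 - 3 i \sqrt{3}\right) - 56000} = \frac{1}{-55822 - 3 i \sqrt{3}}$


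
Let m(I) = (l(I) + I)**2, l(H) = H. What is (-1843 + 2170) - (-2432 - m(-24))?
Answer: 5063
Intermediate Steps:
m(I) = 4*I**2 (m(I) = (I + I)**2 = (2*I)**2 = 4*I**2)
(-1843 + 2170) - (-2432 - m(-24)) = (-1843 + 2170) - (-2432 - 4*(-24)**2) = 327 - (-2432 - 4*576) = 327 - (-2432 - 1*2304) = 327 - (-2432 - 2304) = 327 - 1*(-4736) = 327 + 4736 = 5063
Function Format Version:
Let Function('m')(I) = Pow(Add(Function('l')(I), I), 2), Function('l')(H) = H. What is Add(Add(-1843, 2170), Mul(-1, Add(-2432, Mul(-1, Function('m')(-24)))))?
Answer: 5063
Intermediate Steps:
Function('m')(I) = Mul(4, Pow(I, 2)) (Function('m')(I) = Pow(Add(I, I), 2) = Pow(Mul(2, I), 2) = Mul(4, Pow(I, 2)))
Add(Add(-1843, 2170), Mul(-1, Add(-2432, Mul(-1, Function('m')(-24))))) = Add(Add(-1843, 2170), Mul(-1, Add(-2432, Mul(-1, Mul(4, Pow(-24, 2)))))) = Add(327, Mul(-1, Add(-2432, Mul(-1, Mul(4, 576))))) = Add(327, Mul(-1, Add(-2432, Mul(-1, 2304)))) = Add(327, Mul(-1, Add(-2432, -2304))) = Add(327, Mul(-1, -4736)) = Add(327, 4736) = 5063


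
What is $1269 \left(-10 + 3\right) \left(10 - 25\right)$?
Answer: $133245$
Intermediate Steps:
$1269 \left(-10 + 3\right) \left(10 - 25\right) = 1269 \left(\left(-7\right) \left(-15\right)\right) = 1269 \cdot 105 = 133245$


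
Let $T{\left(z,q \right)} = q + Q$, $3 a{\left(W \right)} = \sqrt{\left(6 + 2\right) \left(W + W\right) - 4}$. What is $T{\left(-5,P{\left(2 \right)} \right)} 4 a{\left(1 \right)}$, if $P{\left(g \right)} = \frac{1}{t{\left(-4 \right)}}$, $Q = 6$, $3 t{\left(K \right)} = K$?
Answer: $14 \sqrt{3} \approx 24.249$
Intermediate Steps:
$t{\left(K \right)} = \frac{K}{3}$
$P{\left(g \right)} = - \frac{3}{4}$ ($P{\left(g \right)} = \frac{1}{\frac{1}{3} \left(-4\right)} = \frac{1}{- \frac{4}{3}} = - \frac{3}{4}$)
$a{\left(W \right)} = \frac{\sqrt{-4 + 16 W}}{3}$ ($a{\left(W \right)} = \frac{\sqrt{\left(6 + 2\right) \left(W + W\right) - 4}}{3} = \frac{\sqrt{8 \cdot 2 W - 4}}{3} = \frac{\sqrt{16 W - 4}}{3} = \frac{\sqrt{-4 + 16 W}}{3}$)
$T{\left(z,q \right)} = 6 + q$ ($T{\left(z,q \right)} = q + 6 = 6 + q$)
$T{\left(-5,P{\left(2 \right)} \right)} 4 a{\left(1 \right)} = \left(6 - \frac{3}{4}\right) 4 \frac{2 \sqrt{-1 + 4 \cdot 1}}{3} = \frac{21}{4} \cdot 4 \frac{2 \sqrt{-1 + 4}}{3} = 21 \frac{2 \sqrt{3}}{3} = 14 \sqrt{3}$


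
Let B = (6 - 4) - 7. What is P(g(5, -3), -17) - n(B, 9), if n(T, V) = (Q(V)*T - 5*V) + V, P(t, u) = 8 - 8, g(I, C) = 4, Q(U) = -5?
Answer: 11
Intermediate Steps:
B = -5 (B = 2 - 7 = -5)
P(t, u) = 0
n(T, V) = -5*T - 4*V (n(T, V) = (-5*T - 5*V) + V = -5*T - 4*V)
P(g(5, -3), -17) - n(B, 9) = 0 - (-5*(-5) - 4*9) = 0 - (25 - 36) = 0 - 1*(-11) = 0 + 11 = 11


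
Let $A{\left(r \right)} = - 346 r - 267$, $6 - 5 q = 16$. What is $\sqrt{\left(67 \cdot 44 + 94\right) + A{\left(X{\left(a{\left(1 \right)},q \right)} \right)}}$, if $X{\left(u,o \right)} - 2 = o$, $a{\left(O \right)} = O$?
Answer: $5 \sqrt{111} \approx 52.678$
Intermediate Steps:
$q = -2$ ($q = \frac{6}{5} - \frac{16}{5} = -2$)
$X{\left(u,o \right)} = 2 + o$
$A{\left(r \right)} = -267 - 346 r$
$\sqrt{\left(67 \cdot 44 + 94\right) + A{\left(X{\left(a{\left(1 \right)},q \right)} \right)}} = \sqrt{\left(67 \cdot 44 + 94\right) - \left(267 + 346 \left(2 - 2\right)\right)} = \sqrt{\left(2948 + 94\right) - 267} = \sqrt{3042 + \left(-267 + 0\right)} = \sqrt{3042 - 267} = \sqrt{2775} = 5 \sqrt{111}$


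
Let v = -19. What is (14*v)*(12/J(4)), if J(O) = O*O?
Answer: -399/2 ≈ -199.50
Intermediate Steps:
J(O) = O**2
(14*v)*(12/J(4)) = (14*(-19))*(12/(4**2)) = -3192/16 = -266*3/4 = -399/2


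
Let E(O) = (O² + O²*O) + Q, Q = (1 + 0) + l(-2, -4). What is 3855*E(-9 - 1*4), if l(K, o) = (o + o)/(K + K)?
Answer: -7806375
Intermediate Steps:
l(K, o) = o/K (l(K, o) = (2*o)/((2*K)) = (2*o)*(1/(2*K)) = o/K)
Q = 3 (Q = (1 + 0) - 4/(-2) = 1 - 4*(-½) = 1 + 2 = 3)
E(O) = 3 + O² + O³ (E(O) = (O² + O²*O) + 3 = (O² + O³) + 3 = 3 + O² + O³)
3855*E(-9 - 1*4) = 3855*(3 + (-9 - 1*4)² + (-9 - 1*4)³) = 3855*(3 + (-9 - 4)² + (-9 - 4)³) = 3855*(3 + (-13)² + (-13)³) = 3855*(3 + 169 - 2197) = 3855*(-2025) = -7806375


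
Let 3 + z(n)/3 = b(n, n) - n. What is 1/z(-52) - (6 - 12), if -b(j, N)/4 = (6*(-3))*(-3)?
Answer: 3005/501 ≈ 5.9980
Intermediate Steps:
b(j, N) = -216 (b(j, N) = -4*6*(-3)*(-3) = -(-72)*(-3) = -4*54 = -216)
z(n) = -657 - 3*n (z(n) = -9 + 3*(-216 - n) = -9 + (-648 - 3*n) = -657 - 3*n)
1/z(-52) - (6 - 12) = 1/(-657 - 3*(-52)) - (6 - 12) = 1/(-657 + 156) - (-6) = 1/(-501) - 1*(-6) = -1/501 + 6 = 3005/501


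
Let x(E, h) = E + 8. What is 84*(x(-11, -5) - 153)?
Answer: -13104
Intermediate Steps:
x(E, h) = 8 + E
84*(x(-11, -5) - 153) = 84*((8 - 11) - 153) = 84*(-3 - 153) = 84*(-156) = -13104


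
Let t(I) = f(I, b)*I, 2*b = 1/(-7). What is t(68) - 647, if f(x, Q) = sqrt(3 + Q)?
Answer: -647 + 34*sqrt(574)/7 ≈ -530.63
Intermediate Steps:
b = -1/14 (b = (1/(-7))/2 = (1*(-1/7))/2 = (1/2)*(-1/7) = -1/14 ≈ -0.071429)
t(I) = I*sqrt(574)/14 (t(I) = sqrt(3 - 1/14)*I = sqrt(41/14)*I = (sqrt(574)/14)*I = I*sqrt(574)/14)
t(68) - 647 = (1/14)*68*sqrt(574) - 647 = 34*sqrt(574)/7 - 647 = -647 + 34*sqrt(574)/7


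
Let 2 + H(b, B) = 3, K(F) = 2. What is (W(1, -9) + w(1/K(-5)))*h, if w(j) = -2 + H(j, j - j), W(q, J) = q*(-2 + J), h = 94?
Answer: -1128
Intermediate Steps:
H(b, B) = 1 (H(b, B) = -2 + 3 = 1)
w(j) = -1 (w(j) = -2 + 1 = -1)
(W(1, -9) + w(1/K(-5)))*h = (1*(-2 - 9) - 1)*94 = (1*(-11) - 1)*94 = (-11 - 1)*94 = -12*94 = -1128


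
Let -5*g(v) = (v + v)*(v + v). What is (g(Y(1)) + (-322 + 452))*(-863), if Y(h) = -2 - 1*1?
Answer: -529882/5 ≈ -1.0598e+5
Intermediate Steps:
Y(h) = -3 (Y(h) = -2 - 1 = -3)
g(v) = -4*v**2/5 (g(v) = -(v + v)*(v + v)/5 = -2*v*2*v/5 = -4*v**2/5)
(g(Y(1)) + (-322 + 452))*(-863) = (-4/5*(-3)**2 + (-322 + 452))*(-863) = (-4/5*9 + 130)*(-863) = (-36/5 + 130)*(-863) = (614/5)*(-863) = -529882/5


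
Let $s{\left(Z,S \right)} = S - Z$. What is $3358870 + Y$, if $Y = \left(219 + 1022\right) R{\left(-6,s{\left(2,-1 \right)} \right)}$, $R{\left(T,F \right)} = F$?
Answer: $3355147$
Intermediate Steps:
$Y = -3723$ ($Y = \left(219 + 1022\right) \left(-1 - 2\right) = 1241 \left(-1 - 2\right) = 1241 \left(-3\right) = -3723$)
$3358870 + Y = 3358870 - 3723 = 3355147$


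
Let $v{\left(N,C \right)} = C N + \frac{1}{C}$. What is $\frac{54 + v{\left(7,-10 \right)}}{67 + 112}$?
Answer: $- \frac{161}{1790} \approx -0.089944$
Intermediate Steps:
$v{\left(N,C \right)} = \frac{1}{C} + C N$
$\frac{54 + v{\left(7,-10 \right)}}{67 + 112} = \frac{54 + \left(\frac{1}{-10} - 70\right)}{67 + 112} = \frac{54 - \frac{701}{10}}{179} = \frac{1}{179} \left(- \frac{161}{10}\right) = - \frac{161}{1790}$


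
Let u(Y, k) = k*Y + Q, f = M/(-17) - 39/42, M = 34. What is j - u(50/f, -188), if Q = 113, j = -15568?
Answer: -774521/41 ≈ -18891.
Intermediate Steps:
f = -41/14 (f = 34/(-17) - 39/42 = 34*(-1/17) - 39*1/42 = -2 - 13/14 = -41/14 ≈ -2.9286)
u(Y, k) = 113 + Y*k (u(Y, k) = k*Y + 113 = Y*k + 113 = 113 + Y*k)
j - u(50/f, -188) = -15568 - (113 + (50/(-41/14))*(-188)) = -15568 - (113 + (50*(-14/41))*(-188)) = -15568 - (113 - 700/41*(-188)) = -15568 - (113 + 131600/41) = -15568 - 1*136233/41 = -15568 - 136233/41 = -774521/41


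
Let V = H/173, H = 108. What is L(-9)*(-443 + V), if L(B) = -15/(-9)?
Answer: -382655/519 ≈ -737.29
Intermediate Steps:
V = 108/173 ≈ 0.62428
L(B) = 5/3 (L(B) = -15*(-1/9) = 5/3)
L(-9)*(-443 + V) = 5*(-443 + 108/173)/3 = (5/3)*(-76531/173) = -382655/519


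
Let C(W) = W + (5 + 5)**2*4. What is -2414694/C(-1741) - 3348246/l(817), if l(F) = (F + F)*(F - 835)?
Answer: 3128303/1634 ≈ 1914.5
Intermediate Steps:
C(W) = 400 + W (C(W) = W + 10**2*4 = W + 100*4 = W + 400 = 400 + W)
l(F) = 2*F*(-835 + F) (l(F) = (2*F)*(-835 + F) = 2*F*(-835 + F))
-2414694/C(-1741) - 3348246/l(817) = -2414694/(400 - 1741) - 3348246*1/(1634*(-835 + 817)) = -2414694/(-1341) - 3348246/(2*817*(-18)) = -2414694*(-1/1341) - 3348246/(-29412) = 5402/3 - 3348246*(-1/29412) = 5402/3 + 558041/4902 = 3128303/1634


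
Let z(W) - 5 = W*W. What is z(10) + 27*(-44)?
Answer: -1083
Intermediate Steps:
z(W) = 5 + W**2 (z(W) = 5 + W*W = 5 + W**2)
z(10) + 27*(-44) = (5 + 10**2) + 27*(-44) = (5 + 100) - 1188 = 105 - 1188 = -1083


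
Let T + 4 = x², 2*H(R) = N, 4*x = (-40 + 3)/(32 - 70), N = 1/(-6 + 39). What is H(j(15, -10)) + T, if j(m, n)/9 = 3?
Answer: -2992999/762432 ≈ -3.9256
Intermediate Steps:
j(m, n) = 27 (j(m, n) = 9*3 = 27)
N = 1/33 ≈ 0.030303
x = 37/152 (x = ((-40 + 3)/(32 - 70))/4 = (-37/(-38))/4 = (-37*(-1/38))/4 = (¼)*(37/38) = 37/152 ≈ 0.24342)
H(R) = 1/66 (H(R) = (½)*(1/33) = 1/66)
T = -91047/23104 (T = -4 + (37/152)² = -4 + 1369/23104 = -91047/23104 ≈ -3.9407)
H(j(15, -10)) + T = 1/66 - 91047/23104 = -2992999/762432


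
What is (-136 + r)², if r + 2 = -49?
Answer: 34969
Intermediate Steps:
r = -51 (r = -2 - 49 = -51)
(-136 + r)² = (-136 - 51)² = (-187)² = 34969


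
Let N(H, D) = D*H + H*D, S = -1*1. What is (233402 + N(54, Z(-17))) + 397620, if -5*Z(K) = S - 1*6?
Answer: 3155866/5 ≈ 6.3117e+5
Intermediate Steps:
S = -1
Z(K) = 7/5 (Z(K) = -(-1 - 1*6)/5 = -(-1 - 6)/5 = -1/5*(-7) = 7/5)
N(H, D) = 2*D*H (N(H, D) = D*H + D*H = 2*D*H)
(233402 + N(54, Z(-17))) + 397620 = (233402 + 2*(7/5)*54) + 397620 = (233402 + 756/5) + 397620 = 1167766/5 + 397620 = 3155866/5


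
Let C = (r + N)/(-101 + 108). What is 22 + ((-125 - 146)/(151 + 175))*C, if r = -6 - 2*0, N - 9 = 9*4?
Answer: 39635/2282 ≈ 17.369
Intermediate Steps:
N = 45 (N = 9 + 9*4 = 9 + 36 = 45)
r = -6 (r = -6 + 0 = -6)
C = 39/7 (C = (-6 + 45)/(-101 + 108) = 39/7 ≈ 5.5714)
22 + ((-125 - 146)/(151 + 175))*C = 22 + ((-125 - 146)/(151 + 175))*(39/7) = 22 - 271/326*(39/7) = 22 - 271*1/326*(39/7) = 22 - 271/326*39/7 = 22 - 10569/2282 = 39635/2282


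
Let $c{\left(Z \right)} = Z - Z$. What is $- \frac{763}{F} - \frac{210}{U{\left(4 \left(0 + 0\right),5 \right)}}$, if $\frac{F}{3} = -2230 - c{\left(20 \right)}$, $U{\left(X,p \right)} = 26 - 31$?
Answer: $\frac{281743}{6690} \approx 42.114$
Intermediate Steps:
$c{\left(Z \right)} = 0$
$U{\left(X,p \right)} = -5$ ($U{\left(X,p \right)} = 26 - 31 = -5$)
$F = -6690$ ($F = 3 \left(-2230 - 0\right) = 3 \left(-2230 + 0\right) = 3 \left(-2230\right) = -6690$)
$- \frac{763}{F} - \frac{210}{U{\left(4 \left(0 + 0\right),5 \right)}} = - \frac{763}{-6690} - \frac{210}{-5} = \left(-763\right) \left(- \frac{1}{6690}\right) - -42 = \frac{763}{6690} + 42 = \frac{281743}{6690}$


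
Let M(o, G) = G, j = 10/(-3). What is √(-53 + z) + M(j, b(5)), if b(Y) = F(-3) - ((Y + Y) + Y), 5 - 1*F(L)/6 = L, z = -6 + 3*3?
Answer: 33 + 5*I*√2 ≈ 33.0 + 7.0711*I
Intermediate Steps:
z = 3 (z = -6 + 9 = 3)
F(L) = 30 - 6*L
j = -10/3 (j = 10*(-⅓) = -10/3 ≈ -3.3333)
b(Y) = 48 - 3*Y (b(Y) = (30 - 6*(-3)) - ((Y + Y) + Y) = (30 + 18) - (2*Y + Y) = 48 - 3*Y)
√(-53 + z) + M(j, b(5)) = √(-53 + 3) + (48 - 3*5) = √(-50) + (48 - 15) = 5*I*√2 + 33 = 33 + 5*I*√2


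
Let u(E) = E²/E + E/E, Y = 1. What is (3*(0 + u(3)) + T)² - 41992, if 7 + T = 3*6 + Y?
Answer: -41416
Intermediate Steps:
u(E) = 1 + E (u(E) = E + 1 = 1 + E)
T = 12 (T = -7 + (3*6 + 1) = -7 + (18 + 1) = -7 + 19 = 12)
(3*(0 + u(3)) + T)² - 41992 = (3*(0 + (1 + 3)) + 12)² - 41992 = (3*(0 + 4) + 12)² - 41992 = (3*4 + 12)² - 41992 = (12 + 12)² - 41992 = 24² - 41992 = 576 - 41992 = -41416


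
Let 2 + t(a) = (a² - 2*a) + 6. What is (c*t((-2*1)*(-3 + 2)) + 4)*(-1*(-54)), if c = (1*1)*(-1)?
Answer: 0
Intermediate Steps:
t(a) = 4 + a² - 2*a (t(a) = -2 + ((a² - 2*a) + 6) = -2 + (6 + a² - 2*a) = 4 + a² - 2*a)
c = -1 (c = 1*(-1) = -1)
(c*t((-2*1)*(-3 + 2)) + 4)*(-1*(-54)) = (-(4 + ((-2*1)*(-3 + 2))² - 2*(-2*1)*(-3 + 2)) + 4)*(-1*(-54)) = (-(4 + (-2*(-1))² - (-4)*(-1)) + 4)*54 = (-(4 + 2² - 2*2) + 4)*54 = (-(4 + 4 - 4) + 4)*54 = (-1*4 + 4)*54 = (-4 + 4)*54 = 0*54 = 0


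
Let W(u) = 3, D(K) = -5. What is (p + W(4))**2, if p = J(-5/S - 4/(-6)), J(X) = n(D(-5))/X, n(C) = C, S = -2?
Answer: 729/361 ≈ 2.0194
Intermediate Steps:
J(X) = -5/X
p = -30/19 (p = -5/(-5/(-2) - 4/(-6)) = -5/(-5*(-1/2) - 4*(-1/6)) = -5/(5/2 + 2/3) = -5/19/6 = -5*6/19 = -30/19 ≈ -1.5789)
(p + W(4))**2 = (-30/19 + 3)**2 = (27/19)**2 = 729/361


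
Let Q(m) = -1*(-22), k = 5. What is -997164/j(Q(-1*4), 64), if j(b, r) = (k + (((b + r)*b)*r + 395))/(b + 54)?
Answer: -1578843/2531 ≈ -623.80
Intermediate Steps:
Q(m) = 22
j(b, r) = (400 + b*r*(b + r))/(54 + b) (j(b, r) = (5 + (((b + r)*b)*r + 395))/(b + 54) = (5 + ((b*(b + r))*r + 395))/(54 + b) = (5 + (b*r*(b + r) + 395))/(54 + b) = (5 + (395 + b*r*(b + r)))/(54 + b) = (400 + b*r*(b + r))/(54 + b))
-997164/j(Q(-1*4), 64) = -997164*(54 + 22)/(400 + 22*64² + 64*22²) = -997164*76/(400 + 22*4096 + 64*484) = -997164*76/(400 + 90112 + 30976) = -997164/((1/76)*121488) = -997164/30372/19 = -997164*19/30372 = -1578843/2531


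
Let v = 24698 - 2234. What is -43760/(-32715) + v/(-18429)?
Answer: 4769552/40193649 ≈ 0.11866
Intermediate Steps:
v = 22464
-43760/(-32715) + v/(-18429) = -43760/(-32715) + 22464/(-18429) = -43760*(-1/32715) + 22464*(-1/18429) = 8752/6543 - 7488/6143 = 4769552/40193649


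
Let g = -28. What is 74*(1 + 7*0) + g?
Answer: 46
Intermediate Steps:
74*(1 + 7*0) + g = 74*(1 + 7*0) - 28 = 74*(1 + 0) - 28 = 74*1 - 28 = 74 - 28 = 46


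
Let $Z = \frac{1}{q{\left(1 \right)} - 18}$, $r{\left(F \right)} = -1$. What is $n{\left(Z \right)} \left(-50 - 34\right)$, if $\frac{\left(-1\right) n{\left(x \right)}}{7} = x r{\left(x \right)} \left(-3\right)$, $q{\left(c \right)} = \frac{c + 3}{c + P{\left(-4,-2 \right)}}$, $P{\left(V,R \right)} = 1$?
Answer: $- \frac{441}{4} \approx -110.25$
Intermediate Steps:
$q{\left(c \right)} = \frac{3 + c}{1 + c}$ ($q{\left(c \right)} = \frac{c + 3}{c + 1} = \frac{3 + c}{1 + c}$)
$Z = - \frac{1}{16}$ ($Z = \frac{1}{\frac{3 + 1}{1 + 1} - 18} = \frac{1}{\frac{1}{2} \cdot 4 - 18} = \frac{1}{2 - 18} = \frac{1}{-16} = - \frac{1}{16} \approx -0.0625$)
$n{\left(x \right)} = - 21 x$ ($n{\left(x \right)} = - 7 x \left(-1\right) \left(-3\right) = - 7 - x \left(-3\right) = - 7 \cdot 3 x = - 21 x$)
$n{\left(Z \right)} \left(-50 - 34\right) = \left(-21\right) \left(- \frac{1}{16}\right) \left(-50 - 34\right) = \frac{21 \left(-50 - 34\right)}{16} = \frac{21}{16} \left(-84\right) = - \frac{441}{4}$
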